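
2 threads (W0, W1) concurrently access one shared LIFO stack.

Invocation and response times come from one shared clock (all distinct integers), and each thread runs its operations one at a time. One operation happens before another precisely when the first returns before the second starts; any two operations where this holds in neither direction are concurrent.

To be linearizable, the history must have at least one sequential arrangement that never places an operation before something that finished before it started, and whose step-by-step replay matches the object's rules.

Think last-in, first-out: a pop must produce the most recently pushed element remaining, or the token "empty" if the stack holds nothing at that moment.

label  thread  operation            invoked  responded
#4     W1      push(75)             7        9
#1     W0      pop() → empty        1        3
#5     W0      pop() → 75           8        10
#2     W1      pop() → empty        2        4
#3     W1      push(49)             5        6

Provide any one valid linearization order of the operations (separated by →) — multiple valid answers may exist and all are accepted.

#1 → #2 → #3 → #4 → #5

after step 1 (#1 pop() → empty): stack <>
after step 2 (#2 pop() → empty): stack <>
after step 3 (#3 push(49)): stack <49>
after step 4 (#4 push(75)): stack <49,75>
after step 5 (#5 pop() → 75): stack <49>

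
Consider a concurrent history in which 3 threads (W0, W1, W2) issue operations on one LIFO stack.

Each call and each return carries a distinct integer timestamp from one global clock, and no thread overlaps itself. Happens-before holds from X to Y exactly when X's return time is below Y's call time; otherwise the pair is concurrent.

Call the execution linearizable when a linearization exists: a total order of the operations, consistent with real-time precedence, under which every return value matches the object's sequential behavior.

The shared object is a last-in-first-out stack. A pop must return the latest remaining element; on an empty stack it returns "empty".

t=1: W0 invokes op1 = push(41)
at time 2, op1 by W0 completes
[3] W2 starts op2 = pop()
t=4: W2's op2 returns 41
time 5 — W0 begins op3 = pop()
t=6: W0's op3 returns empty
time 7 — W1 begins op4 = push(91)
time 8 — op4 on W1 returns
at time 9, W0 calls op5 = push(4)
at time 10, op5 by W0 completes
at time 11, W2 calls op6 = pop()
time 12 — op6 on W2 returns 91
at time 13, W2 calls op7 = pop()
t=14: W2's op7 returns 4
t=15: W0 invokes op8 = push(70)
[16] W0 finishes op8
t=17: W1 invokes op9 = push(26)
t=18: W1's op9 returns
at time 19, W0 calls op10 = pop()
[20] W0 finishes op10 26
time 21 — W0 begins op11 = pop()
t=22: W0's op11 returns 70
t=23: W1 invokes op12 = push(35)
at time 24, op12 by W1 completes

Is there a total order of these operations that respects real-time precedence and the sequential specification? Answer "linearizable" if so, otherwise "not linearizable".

prefix check: 1..11 passes, 1..12 fails once op6's time-12 response joins
exactly one order of the 6 completed ops respects real time; the LIFO stack replay fails
for example op1, op2, op3, op4, op5, op6 fails at step 6: op6 pop() → 91 is not legal there

not linearizable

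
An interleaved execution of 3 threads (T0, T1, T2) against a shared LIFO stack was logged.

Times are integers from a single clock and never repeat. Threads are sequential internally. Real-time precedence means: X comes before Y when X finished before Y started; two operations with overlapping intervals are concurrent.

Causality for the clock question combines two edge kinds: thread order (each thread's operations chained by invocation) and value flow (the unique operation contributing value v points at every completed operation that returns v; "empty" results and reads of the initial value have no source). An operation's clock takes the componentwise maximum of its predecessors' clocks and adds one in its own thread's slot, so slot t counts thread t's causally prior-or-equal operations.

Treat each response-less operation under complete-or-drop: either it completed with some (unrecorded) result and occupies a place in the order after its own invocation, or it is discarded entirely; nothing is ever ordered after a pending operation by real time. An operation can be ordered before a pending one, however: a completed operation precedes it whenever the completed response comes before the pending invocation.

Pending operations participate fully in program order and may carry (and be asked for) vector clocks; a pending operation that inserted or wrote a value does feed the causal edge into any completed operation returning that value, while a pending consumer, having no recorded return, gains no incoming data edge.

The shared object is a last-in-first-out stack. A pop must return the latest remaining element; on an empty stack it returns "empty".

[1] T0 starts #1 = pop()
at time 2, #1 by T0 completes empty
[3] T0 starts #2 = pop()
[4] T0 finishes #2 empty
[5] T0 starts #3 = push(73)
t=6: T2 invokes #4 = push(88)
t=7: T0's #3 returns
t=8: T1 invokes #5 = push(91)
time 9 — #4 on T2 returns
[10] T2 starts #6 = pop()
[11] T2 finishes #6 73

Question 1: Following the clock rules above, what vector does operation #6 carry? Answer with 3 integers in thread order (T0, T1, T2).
root op #4, invoked 6: fresh clock plus T2's own tick → (0, 0, 1)
root op #5, invoked 8: fresh clock plus T1's own tick → (0, 1, 0)
root op #1, invoked 1: fresh clock plus T0's own tick → (1, 0, 0)
invoked at 3, #2 merges VC(#1)=(1, 0, 0) and bumps T0's slot → (2, 0, 0)
invoked at 5, #3 merges VC(#2)=(2, 0, 0) and bumps T0's slot → (3, 0, 0)
invoked at 10, #6 merges VC(#3)=(3, 0, 0), VC(#4)=(0, 0, 1) and bumps T2's slot → (3, 0, 2)
target: VC(#6) = (3, 0, 2)

(3, 0, 2)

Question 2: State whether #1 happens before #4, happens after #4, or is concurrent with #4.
#1 spans [1,2], #4 spans [6,9]
resp(#1)=2 < inv(#4)=6

before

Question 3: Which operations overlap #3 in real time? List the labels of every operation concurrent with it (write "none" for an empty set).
concurrent with #3 ([5,7]): every op whose interval crosses 5..7
#1 [1,2]: before
#2 [3,4]: before
#4 [6,9]: concurrent
#5 [8,…): after
#6 [10,11]: after

#4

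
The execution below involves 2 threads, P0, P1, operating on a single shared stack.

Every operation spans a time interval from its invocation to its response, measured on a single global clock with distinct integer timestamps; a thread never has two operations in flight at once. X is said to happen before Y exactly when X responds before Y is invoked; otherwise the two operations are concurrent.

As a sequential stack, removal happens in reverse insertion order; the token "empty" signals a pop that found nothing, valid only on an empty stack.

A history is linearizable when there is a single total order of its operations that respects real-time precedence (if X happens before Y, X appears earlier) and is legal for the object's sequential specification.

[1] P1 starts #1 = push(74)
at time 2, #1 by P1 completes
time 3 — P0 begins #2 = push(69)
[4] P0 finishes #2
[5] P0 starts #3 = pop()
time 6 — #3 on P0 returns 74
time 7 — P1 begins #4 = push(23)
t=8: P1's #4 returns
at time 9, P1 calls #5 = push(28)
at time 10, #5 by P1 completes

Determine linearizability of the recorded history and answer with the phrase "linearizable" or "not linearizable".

prefix check: 1..5 passes, 1..6 fails once #3's time-6 response joins
exactly one order of the 3 completed ops respects real time; the stack replay fails
take #1, #2, #3: step 3 already fails, because #3 pop() → 74 cannot occur there

not linearizable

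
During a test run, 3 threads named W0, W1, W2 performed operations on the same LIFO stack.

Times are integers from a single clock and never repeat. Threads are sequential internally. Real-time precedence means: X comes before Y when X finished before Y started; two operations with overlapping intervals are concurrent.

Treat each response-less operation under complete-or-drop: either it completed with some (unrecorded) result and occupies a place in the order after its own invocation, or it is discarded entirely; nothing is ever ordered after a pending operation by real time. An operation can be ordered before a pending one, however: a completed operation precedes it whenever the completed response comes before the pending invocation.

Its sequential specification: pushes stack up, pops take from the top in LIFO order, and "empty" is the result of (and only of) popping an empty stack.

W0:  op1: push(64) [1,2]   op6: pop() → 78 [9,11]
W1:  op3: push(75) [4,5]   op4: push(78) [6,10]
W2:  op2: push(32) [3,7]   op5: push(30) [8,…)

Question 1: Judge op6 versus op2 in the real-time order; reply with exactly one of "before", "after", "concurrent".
op6 spans [9,11], op2 spans [3,7]
resp(op2)=7 < inv(op6)=9

after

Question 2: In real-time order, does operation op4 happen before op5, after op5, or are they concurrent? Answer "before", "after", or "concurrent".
op4 spans [6,10], op5 spans [8,…)
the intervals overlap in both directions

concurrent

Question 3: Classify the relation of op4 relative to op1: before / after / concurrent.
op4 spans [6,10], op1 spans [1,2]
resp(op1)=2 < inv(op4)=6

after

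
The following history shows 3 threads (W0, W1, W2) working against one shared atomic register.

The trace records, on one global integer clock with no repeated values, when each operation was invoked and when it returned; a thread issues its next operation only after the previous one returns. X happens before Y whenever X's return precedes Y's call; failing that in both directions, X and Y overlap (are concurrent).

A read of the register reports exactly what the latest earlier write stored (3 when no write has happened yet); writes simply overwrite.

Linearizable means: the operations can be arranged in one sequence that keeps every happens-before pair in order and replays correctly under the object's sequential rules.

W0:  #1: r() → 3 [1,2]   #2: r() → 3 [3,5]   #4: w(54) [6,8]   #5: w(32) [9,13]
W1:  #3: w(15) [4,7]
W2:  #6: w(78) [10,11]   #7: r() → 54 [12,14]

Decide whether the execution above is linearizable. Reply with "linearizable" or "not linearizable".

cut after 13 events: linearizable; cut after 14 events (#7 responds, time 14): not linearizable
all 9 real-time-respecting orders fail — 7 completed atomic register operations, no legal replay
sample order #1, #2, #3, #4, #5, #6, #7 stalls at step 7 — #7 r() → 54 has no legal effect
sample order #1, #2, #3, #4, #6, #5, #7 stalls at step 7 — #7 r() → 54 has no legal effect

not linearizable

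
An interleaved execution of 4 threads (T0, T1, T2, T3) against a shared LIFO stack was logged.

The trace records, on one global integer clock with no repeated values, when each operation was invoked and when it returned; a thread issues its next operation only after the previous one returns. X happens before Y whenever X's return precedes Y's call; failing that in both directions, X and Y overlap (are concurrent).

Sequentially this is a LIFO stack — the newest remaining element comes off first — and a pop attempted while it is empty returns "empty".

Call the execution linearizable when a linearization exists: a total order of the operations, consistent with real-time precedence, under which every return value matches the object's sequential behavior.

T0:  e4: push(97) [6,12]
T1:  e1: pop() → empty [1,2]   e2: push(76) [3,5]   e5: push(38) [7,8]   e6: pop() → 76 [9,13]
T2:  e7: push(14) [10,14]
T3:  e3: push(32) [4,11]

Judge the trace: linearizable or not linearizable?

not linearizable

the violation lands at event 13, e6's response at time 13: events 1..12 linearize, events 1..13 do not
every one of the 15 real-time-consistent orders over 6 completed LIFO stack ops fails the sequential spec
no escape via the 1 pending operation (e7): every completion choice fails
for example e1, e2, e3, e4, e5, e6 (pending dropped) fails at step 6: e6 pop() → 76 is not legal there
for example e1, e2, e3, e5, e4, e6 (pending dropped) fails at step 6: e6 pop() → 76 is not legal there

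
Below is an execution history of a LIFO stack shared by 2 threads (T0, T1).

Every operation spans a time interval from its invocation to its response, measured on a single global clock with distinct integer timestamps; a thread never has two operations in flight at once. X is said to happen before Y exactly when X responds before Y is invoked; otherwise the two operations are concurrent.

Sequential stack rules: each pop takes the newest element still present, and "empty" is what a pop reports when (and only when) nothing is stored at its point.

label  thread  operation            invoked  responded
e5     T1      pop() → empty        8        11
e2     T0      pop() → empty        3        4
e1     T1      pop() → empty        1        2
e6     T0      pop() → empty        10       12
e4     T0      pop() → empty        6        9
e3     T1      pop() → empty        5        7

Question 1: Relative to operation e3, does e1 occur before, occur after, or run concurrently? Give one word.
Answer: before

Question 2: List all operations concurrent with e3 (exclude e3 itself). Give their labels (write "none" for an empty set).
Answer: e4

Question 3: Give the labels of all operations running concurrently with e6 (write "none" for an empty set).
Answer: e5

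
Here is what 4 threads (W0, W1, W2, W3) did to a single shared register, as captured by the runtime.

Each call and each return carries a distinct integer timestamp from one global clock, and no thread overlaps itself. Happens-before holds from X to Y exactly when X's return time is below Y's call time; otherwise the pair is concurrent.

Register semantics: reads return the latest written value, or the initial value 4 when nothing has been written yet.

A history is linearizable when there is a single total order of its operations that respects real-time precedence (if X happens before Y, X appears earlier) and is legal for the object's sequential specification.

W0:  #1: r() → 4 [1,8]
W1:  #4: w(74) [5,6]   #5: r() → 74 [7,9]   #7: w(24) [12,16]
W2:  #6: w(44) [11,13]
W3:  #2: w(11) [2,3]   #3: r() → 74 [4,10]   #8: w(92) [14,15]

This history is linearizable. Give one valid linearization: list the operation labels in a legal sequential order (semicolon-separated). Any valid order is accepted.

1. #1 r() → 4, leaving value 4
2. #2 w(11), leaving value 11
3. #4 w(74), leaving value 74
4. #3 r() → 74, leaving value 74
5. #5 r() → 74, leaving value 74
6. #6 w(44), leaving value 44
7. #7 w(24), leaving value 24
8. #8 w(92), leaving value 92

#1; #2; #4; #3; #5; #6; #7; #8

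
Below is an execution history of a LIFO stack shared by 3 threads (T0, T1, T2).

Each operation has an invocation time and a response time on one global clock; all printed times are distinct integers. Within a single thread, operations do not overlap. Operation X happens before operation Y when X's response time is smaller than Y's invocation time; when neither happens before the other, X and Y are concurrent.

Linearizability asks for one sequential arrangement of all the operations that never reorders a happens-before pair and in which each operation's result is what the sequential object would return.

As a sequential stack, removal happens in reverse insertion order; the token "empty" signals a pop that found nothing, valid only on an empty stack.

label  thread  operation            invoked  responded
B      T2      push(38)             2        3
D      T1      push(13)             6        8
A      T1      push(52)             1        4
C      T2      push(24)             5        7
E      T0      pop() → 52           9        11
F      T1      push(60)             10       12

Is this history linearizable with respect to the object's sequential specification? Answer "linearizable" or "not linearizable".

through event 10 a valid linearization exists; event 11 (E responding at time 11) ends that
the 5 completed operations admit 4 real-time orders; each fails the LIFO stack replay
no escape via the 1 pending operation (F): every completion choice fails
for example A, B, C, D, E (pending dropped) fails at step 5: E pop() → 52 is not legal there
for example A, B, D, C, E (pending dropped) fails at step 5: E pop() → 52 is not legal there

not linearizable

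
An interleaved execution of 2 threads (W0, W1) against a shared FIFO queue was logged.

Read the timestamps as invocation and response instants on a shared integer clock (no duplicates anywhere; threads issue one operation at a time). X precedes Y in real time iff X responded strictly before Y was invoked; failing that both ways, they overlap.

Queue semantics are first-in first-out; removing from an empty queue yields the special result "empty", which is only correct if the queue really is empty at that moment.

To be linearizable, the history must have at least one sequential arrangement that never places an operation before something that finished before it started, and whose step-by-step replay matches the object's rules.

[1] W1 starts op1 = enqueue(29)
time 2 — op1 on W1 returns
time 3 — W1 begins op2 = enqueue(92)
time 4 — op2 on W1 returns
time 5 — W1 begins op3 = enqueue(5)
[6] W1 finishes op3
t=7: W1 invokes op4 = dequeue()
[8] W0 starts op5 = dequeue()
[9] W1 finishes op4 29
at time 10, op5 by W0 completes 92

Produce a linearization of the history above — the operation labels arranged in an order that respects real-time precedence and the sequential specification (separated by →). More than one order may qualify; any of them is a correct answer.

op1 → op2 → op3 → op4 → op5

step 1: op1 enqueue(29) — queue <29>
step 2: op2 enqueue(92) — queue <29,92>
step 3: op3 enqueue(5) — queue <29,92,5>
step 4: op4 dequeue() → 29 — queue <92,5>
step 5: op5 dequeue() → 92 — queue <5>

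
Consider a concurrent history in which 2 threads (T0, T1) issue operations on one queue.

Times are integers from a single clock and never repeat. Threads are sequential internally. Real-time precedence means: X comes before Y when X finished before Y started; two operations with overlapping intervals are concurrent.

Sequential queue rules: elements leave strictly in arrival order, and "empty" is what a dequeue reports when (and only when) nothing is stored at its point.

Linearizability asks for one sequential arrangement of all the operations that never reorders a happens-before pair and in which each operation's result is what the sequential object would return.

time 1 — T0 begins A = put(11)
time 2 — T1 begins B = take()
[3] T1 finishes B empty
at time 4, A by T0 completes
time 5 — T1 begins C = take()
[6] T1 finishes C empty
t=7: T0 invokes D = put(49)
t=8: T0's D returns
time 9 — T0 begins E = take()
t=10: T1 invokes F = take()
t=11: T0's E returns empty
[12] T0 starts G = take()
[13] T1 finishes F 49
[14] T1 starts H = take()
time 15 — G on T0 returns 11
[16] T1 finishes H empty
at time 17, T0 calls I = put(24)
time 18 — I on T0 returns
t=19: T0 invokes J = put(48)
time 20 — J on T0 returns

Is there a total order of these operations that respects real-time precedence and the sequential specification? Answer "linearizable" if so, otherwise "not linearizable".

not linearizable

through event 5 a valid linearization exists; event 6 (C responding at time 6) ends that
3 completed operations, 2 real-time-consistent orders — every queue replay fails
for example A, B, C fails at step 2: B take() → empty is not legal there
for example B, A, C fails at step 3: C take() → empty is not legal there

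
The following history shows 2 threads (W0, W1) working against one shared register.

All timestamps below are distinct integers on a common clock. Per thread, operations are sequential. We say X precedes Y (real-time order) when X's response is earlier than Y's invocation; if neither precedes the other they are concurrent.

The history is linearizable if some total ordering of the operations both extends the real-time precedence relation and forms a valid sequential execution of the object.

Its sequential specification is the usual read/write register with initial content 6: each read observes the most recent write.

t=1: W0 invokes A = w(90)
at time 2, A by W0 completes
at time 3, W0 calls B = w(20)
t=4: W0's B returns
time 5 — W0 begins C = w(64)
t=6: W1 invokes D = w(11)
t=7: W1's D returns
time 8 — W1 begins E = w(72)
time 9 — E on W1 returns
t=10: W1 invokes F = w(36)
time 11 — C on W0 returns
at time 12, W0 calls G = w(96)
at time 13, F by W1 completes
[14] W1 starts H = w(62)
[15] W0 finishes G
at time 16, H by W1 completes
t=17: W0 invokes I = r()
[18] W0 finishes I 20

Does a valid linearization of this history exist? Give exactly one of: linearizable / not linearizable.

through event 17 a valid linearization exists; event 18 (I responding at time 18) ends that
9 completed operations, 11 real-time-consistent orders — every register replay fails
take A, B, C, D, E, F, G, H, I: step 9 already fails, because I r() → 20 cannot occur there
take A, B, C, D, E, F, H, G, I: step 9 already fails, because I r() → 20 cannot occur there

not linearizable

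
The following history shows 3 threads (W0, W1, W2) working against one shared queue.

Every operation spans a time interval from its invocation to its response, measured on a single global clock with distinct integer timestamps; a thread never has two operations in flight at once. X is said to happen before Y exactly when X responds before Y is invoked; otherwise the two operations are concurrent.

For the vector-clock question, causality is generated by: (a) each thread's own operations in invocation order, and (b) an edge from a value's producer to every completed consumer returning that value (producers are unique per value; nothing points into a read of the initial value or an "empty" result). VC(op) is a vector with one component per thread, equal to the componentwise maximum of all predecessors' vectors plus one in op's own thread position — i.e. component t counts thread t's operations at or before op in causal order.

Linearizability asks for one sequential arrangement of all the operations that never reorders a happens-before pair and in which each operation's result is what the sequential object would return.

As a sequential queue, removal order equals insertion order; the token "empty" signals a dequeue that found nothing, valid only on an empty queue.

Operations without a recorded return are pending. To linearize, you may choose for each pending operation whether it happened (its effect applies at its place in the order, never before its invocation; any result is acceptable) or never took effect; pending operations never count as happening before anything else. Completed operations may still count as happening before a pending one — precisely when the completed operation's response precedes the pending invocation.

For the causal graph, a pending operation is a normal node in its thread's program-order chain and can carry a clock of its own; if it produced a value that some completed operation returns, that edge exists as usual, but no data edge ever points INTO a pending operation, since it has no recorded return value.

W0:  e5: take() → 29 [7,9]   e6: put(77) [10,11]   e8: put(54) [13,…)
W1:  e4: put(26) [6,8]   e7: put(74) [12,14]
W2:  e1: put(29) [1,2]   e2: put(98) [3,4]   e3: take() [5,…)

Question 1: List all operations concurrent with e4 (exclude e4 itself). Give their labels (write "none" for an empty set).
Answer: e3, e5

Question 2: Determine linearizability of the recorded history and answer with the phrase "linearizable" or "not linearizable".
linearizable

a witness: e1, e2, e4, e5, e3, e6, e7
1. e1 put(29), leaving queue <29>
2. e2 put(98), leaving queue <29,98>
3. e4 put(26), leaving queue <29,98,26>
4. e5 take() → 29, leaving queue <98,26>
5. e3 take() (pending, included), leaving queue <26>
6. e6 put(77), leaving queue <26,77>
7. e7 put(74), leaving queue <26,77,74>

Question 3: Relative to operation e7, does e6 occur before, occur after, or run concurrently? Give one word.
Answer: before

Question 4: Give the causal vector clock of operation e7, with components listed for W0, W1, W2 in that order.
Answer: (0, 2, 0)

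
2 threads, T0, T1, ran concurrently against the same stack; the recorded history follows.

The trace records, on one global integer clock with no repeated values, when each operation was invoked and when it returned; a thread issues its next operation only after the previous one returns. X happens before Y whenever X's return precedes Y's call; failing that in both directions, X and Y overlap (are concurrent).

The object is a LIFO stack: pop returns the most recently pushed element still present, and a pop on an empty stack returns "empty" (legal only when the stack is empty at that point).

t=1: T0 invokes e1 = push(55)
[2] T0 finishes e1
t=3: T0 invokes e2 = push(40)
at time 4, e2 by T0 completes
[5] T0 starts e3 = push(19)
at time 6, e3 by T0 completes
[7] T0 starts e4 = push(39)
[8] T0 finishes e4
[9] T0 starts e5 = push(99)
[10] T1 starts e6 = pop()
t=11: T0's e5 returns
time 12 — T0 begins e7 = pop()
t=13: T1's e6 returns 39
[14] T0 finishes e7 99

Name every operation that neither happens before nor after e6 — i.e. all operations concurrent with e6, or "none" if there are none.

overlap test against e6 [10,13]: concurrent iff the interval meets 10..13
e1 [1,2]: before
e2 [3,4]: before
e3 [5,6]: before
e4 [7,8]: before
e5 [9,11]: concurrent
e7 [12,14]: concurrent

e5, e7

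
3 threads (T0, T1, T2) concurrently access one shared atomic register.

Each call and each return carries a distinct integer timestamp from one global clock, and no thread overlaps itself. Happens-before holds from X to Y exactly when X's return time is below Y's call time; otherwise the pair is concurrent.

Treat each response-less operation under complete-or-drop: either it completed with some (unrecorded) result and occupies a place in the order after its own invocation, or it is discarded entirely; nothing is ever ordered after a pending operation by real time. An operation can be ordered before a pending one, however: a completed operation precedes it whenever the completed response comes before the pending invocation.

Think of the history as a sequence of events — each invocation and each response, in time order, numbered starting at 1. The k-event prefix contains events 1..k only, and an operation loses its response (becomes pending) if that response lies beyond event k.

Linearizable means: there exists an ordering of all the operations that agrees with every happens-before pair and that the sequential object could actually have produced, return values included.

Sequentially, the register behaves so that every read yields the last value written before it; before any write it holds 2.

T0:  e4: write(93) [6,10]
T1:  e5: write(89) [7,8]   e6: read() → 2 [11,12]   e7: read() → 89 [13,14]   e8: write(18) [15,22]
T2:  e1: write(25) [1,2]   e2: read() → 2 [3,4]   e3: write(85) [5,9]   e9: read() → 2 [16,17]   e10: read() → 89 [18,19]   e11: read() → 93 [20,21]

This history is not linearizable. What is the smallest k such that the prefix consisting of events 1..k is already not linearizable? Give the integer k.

events 1..3 are still linearizable — one witness is e1:
1. e1 write(25), leaving value 25
include event 4 — e2 responding at 4 — and every candidate order breaks
sample order e1, e2 stalls at step 2 — e2 read() → 2 has no legal effect

4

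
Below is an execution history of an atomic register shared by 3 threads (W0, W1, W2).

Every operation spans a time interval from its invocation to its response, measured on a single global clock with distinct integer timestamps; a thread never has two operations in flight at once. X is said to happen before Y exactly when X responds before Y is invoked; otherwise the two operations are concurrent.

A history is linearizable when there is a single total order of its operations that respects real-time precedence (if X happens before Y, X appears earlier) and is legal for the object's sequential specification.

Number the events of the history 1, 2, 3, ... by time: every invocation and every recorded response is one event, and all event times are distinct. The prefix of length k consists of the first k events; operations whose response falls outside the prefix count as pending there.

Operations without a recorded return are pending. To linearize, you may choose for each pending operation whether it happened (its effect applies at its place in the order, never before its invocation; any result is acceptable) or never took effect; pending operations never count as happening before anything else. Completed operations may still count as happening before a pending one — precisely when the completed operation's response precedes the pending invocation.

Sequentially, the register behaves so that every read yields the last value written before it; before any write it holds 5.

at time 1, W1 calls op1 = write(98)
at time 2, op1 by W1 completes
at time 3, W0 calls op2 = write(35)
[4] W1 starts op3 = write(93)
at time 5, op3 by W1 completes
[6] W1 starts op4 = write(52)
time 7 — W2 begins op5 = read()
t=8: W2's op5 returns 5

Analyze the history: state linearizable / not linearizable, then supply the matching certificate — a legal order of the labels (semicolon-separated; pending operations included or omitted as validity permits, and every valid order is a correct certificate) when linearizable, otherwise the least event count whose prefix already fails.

not linearizable — minimal violating prefix: 8 events

through event 7 a valid linearization exists; event 8 (op5 responding at time 8) ends that
the sole real-time-consistent order of 3 completed operations fails the atomic register replay
including or dropping the 2 pending operations (op2, op4) in any combination fails
take op1, op3, op5 (pending dropped): step 3 already fails, because op5 read() → 5 cannot occur there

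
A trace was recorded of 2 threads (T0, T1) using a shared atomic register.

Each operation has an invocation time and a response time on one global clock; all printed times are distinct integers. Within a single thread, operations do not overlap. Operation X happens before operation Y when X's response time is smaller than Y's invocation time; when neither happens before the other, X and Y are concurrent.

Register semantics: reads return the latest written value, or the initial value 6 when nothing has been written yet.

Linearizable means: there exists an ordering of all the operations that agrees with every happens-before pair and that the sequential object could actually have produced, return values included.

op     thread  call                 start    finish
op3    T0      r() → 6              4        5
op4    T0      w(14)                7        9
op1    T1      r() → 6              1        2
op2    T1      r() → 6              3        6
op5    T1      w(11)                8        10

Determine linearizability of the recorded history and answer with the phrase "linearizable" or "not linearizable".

a witness: op1, op2, op3, op4, op5
step 1: op1 r() → 6 — value 6
step 2: op2 r() → 6 — value 6
step 3: op3 r() → 6 — value 6
step 4: op4 w(14) — value 14
step 5: op5 w(11) — value 11

linearizable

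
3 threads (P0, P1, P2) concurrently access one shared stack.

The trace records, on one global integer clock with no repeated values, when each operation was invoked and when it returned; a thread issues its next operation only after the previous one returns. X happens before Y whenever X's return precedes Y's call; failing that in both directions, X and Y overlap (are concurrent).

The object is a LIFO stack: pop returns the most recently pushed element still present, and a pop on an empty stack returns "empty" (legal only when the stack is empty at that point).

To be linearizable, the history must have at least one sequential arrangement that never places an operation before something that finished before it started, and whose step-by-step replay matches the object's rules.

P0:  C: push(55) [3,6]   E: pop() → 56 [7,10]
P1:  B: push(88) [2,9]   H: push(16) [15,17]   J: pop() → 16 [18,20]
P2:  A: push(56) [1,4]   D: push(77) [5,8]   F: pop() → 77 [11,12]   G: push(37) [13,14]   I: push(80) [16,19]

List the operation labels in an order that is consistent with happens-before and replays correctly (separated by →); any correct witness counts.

1. B push(88), leaving stack <88>
2. C push(55), leaving stack <88,55>
3. A push(56), leaving stack <88,55,56>
4. E pop() → 56, leaving stack <88,55>
5. D push(77), leaving stack <88,55,77>
6. F pop() → 77, leaving stack <88,55>
7. G push(37), leaving stack <88,55,37>
8. H push(16), leaving stack <88,55,37,16>
9. J pop() → 16, leaving stack <88,55,37>
10. I push(80), leaving stack <88,55,37,80>

B → C → A → E → D → F → G → H → J → I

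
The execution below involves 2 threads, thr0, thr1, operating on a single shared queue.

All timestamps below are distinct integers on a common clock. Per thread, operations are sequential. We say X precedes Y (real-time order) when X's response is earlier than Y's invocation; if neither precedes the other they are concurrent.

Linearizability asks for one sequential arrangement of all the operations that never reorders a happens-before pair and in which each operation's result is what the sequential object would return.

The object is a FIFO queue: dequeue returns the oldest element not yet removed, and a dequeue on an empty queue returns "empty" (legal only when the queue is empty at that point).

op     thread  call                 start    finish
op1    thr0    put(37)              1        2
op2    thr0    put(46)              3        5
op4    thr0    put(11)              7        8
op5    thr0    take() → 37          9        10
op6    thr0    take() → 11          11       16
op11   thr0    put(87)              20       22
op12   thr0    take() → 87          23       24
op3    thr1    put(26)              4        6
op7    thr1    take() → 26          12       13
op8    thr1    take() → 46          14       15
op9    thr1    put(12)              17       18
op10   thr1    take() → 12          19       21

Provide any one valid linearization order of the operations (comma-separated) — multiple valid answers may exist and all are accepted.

op1, op3, op2, op4, op5, op7, op8, op6, op9, op10, op11, op12

step 1: op1 put(37) — queue <37>
step 2: op3 put(26) — queue <37,26>
step 3: op2 put(46) — queue <37,26,46>
step 4: op4 put(11) — queue <37,26,46,11>
step 5: op5 take() → 37 — queue <26,46,11>
step 6: op7 take() → 26 — queue <46,11>
step 7: op8 take() → 46 — queue <11>
step 8: op6 take() → 11 — queue <>
step 9: op9 put(12) — queue <12>
step 10: op10 take() → 12 — queue <>
step 11: op11 put(87) — queue <87>
step 12: op12 take() → 87 — queue <>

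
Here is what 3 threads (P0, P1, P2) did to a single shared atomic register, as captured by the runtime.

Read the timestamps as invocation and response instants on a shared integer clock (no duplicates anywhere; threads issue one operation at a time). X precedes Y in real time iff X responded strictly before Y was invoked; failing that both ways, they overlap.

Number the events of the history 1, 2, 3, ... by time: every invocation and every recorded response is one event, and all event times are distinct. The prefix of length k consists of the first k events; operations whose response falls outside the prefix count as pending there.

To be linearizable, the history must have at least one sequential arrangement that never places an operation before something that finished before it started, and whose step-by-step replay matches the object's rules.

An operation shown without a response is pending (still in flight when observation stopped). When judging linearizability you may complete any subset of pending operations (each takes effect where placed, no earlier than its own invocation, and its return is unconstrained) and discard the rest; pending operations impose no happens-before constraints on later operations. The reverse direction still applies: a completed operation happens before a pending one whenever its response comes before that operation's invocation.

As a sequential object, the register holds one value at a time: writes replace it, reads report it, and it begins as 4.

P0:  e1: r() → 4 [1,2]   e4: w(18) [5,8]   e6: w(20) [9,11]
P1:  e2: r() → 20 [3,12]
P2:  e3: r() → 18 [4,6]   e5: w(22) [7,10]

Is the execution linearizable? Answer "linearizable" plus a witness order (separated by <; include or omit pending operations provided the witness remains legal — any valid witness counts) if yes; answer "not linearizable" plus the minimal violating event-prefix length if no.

linearizable — witness: e1 < e4 < e3 < e5 < e6 < e2

step 1: e1 r() → 4 — value 4
step 2: e4 w(18) — value 18
step 3: e3 r() → 18 — value 18
step 4: e5 w(22) — value 22
step 5: e6 w(20) — value 20
step 6: e2 r() → 20 — value 20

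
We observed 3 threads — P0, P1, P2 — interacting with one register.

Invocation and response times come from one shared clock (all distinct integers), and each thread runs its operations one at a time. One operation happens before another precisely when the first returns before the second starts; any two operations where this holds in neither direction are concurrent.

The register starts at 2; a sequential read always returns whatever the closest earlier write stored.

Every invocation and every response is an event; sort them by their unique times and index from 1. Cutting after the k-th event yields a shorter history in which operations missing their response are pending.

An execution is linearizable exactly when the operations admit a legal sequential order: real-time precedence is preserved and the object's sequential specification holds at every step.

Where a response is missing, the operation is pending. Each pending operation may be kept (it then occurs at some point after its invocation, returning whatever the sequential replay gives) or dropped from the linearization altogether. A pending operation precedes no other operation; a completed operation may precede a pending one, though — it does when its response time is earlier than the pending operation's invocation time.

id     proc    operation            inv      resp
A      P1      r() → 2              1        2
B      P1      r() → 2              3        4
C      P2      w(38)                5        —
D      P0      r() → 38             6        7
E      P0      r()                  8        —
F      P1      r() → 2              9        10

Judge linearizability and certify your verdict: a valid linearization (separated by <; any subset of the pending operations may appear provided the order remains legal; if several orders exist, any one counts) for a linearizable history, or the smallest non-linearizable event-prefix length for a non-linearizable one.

not linearizable — minimal violating prefix: 10 events

already the first 10 events (up to F's response at time 10) admit no linearization; the first 9 still do
the sole real-time-consistent order of 4 completed operations fails the register replay
including or dropping the 2 pending operations (C, E) in any combination fails
sample order A, B, D, F (pending dropped) stalls at step 3 — D r() → 38 has no legal effect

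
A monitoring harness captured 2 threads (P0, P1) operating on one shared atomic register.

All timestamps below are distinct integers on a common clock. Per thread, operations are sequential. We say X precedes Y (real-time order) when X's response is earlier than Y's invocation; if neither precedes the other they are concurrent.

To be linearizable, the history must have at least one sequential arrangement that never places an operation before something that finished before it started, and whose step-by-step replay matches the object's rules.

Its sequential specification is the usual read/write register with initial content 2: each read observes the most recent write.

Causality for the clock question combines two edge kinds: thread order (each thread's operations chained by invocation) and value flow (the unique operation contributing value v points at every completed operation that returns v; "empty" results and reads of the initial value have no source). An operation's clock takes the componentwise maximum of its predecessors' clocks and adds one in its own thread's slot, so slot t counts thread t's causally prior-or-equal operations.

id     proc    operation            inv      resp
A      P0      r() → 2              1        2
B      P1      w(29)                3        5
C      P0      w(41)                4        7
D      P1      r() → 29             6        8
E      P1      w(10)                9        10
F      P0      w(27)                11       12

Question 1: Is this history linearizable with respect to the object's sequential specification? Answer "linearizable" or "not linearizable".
witness order: A, B, D, C, E, F
after step 1 (A r() → 2): value 2
after step 2 (B w(29)): value 29
after step 3 (D r() → 29): value 29
after step 4 (C w(41)): value 41
after step 5 (E w(10)): value 10
after step 6 (F w(27)): value 27

linearizable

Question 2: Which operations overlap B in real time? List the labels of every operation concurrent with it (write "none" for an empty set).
B runs from 3 to 5; window-overlapping ops are concurrent
A [1,2]: before
C [4,7]: concurrent
D [6,8]: after
E [9,10]: after
F [11,12]: after

C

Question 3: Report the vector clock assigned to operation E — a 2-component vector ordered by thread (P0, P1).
invoked at 3, B has no predecessors; its own P1 bump gives (0, 1)
invoked at 1, A has no predecessors; its own P0 bump gives (1, 0)
VC(D, invoked at 6): max of VC(B)=(0, 1), then +1 on thread P1 → (0, 2)
VC(C, invoked at 4): max of VC(A)=(1, 0), then +1 on thread P0 → (2, 0)
VC(E, invoked at 9): max of VC(D)=(0, 2), then +1 on thread P1 → (0, 3)
VC(F, invoked at 11): max of VC(C)=(2, 0), then +1 on thread P0 → (3, 0)
target: VC(E) = (0, 3)

(0, 3)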